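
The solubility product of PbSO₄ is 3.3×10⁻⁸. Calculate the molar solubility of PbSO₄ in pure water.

1.8×10⁻⁴ M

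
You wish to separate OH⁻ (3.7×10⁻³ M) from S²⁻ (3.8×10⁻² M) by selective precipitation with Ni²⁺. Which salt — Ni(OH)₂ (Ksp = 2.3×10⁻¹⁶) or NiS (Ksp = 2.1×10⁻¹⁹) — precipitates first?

NiS

A salt starts to precipitate once the ion product Q reaches its Ksp.
For Ni(OH)₂: [Ni²⁺] = (Ksp/[OH⁻]^2) = 1.7×10⁻¹¹ M
For NiS: [Ni²⁺] = (Ksp/[S²⁻]) = 5.5×10⁻¹⁸ M
NiS requires the lower [Ni²⁺], so it precipitates first.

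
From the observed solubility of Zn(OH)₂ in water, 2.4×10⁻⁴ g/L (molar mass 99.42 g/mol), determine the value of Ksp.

Ksp = 5.6×10⁻¹⁷

s = (2.4×10⁻⁴ g L⁻¹)/(99.42 g mol⁻¹) = 2.414×10⁻⁶ M
Zn(OH)₂(s) ⇌ Zn²⁺(aq) + 2 OH⁻(aq)
For each mole of Zn(OH)₂ that dissolves per liter, [Zn²⁺] = s and [OH⁻] = 2s; let s denote this solubility.
Ksp = [Zn²⁺][OH⁻]^2 = s · (2s)^2 = 4s^3
Ksp = 4 × (2.414×10⁻⁶)^3 = 5.6×10⁻¹⁷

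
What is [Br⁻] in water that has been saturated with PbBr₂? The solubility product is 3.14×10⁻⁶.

PbBr₂(s) ⇌ Pb²⁺(aq) + 2 Br⁻(aq)
For each mole of PbBr₂ that dissolves per liter, [Pb²⁺] = s and [Br⁻] = 2s; let s denote this solubility.
Ksp = [Pb²⁺][Br⁻]^2 = s · (2s)^2 = 4s^3 = 3.14×10⁻⁶
s = 9.22×10⁻³ mol/L
[Br⁻] = 2s = 1.84×10⁻² mol/L

1.84×10⁻² M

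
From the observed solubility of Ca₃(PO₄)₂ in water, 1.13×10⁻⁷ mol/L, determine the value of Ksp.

Ksp = 1.99×10⁻³³

Ca₃(PO₄)₂(s) ⇌ 3 Ca²⁺(aq) + 2 PO₄³⁻(aq)
Let s be the molar solubility. Then [Ca²⁺] = 3s and [PO₄³⁻] = 2s.
Ksp = [Ca²⁺]^3[PO₄³⁻]^2 = (3s)^3 · (2s)^2 = 108s^5
Ksp = 108 × (1.13×10⁻⁷)^5 = 1.99×10⁻³³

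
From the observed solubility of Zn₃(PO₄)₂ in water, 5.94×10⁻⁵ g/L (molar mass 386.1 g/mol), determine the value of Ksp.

Ksp = 9.31×10⁻³³

Convert to molarity: s = 5.94×10⁻⁵ / 386.1 = 1.5385×10⁻⁷ mol/L
Zn₃(PO₄)₂(s) ⇌ 3 Zn²⁺(aq) + 2 PO₄³⁻(aq)
Call the molar solubility s, so that [Zn²⁺] = 3s and [PO₄³⁻] = 2s.
Ksp = [Zn²⁺]^3[PO₄³⁻]^2 = (3s)^3 · (2s)^2 = 108s^5
Ksp = 108 × (1.5385×10⁻⁷)^5 = 9.31×10⁻³³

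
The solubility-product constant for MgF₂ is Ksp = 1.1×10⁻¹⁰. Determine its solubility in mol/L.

3.0×10⁻⁴ M

MgF₂(s) ⇌ Mg²⁺(aq) + 2 F⁻(aq)
For each mole of MgF₂ that dissolves per liter, [Mg²⁺] = s and [F⁻] = 2s; let s denote this solubility.
Ksp = [Mg²⁺][F⁻]^2 = s · (2s)^2 = 4s^3
4s^3 = 1.1×10⁻¹⁰  ⇒  s^3 = 2.8×10⁻¹¹
s = (2.8×10⁻¹¹)^(1/3) = 3.0×10⁻⁴ mol/L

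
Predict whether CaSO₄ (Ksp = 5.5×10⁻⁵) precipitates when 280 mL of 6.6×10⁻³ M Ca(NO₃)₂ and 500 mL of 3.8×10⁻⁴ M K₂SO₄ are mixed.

No

The combined volume is 780 mL.
[Ca²⁺] = (6.6×10⁻³)(280)/780 = 2.4×10⁻³ M
[SO₄²⁻] = (3.8×10⁻⁴)(500)/780 = 2.4×10⁻⁴ M
Q = [Ca²⁺][SO₄²⁻] = 5.8×10⁻⁷
Since Q (5.8×10⁻⁷) is less than Ksp (5.5×10⁻⁵), no CaSO₄ precipitates.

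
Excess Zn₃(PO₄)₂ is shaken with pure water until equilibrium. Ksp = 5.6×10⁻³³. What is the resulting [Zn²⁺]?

4.2×10⁻⁷ M

Zn₃(PO₄)₂(s) ⇌ 3 Zn²⁺(aq) + 2 PO₄³⁻(aq)
If s mol/L of Zn₃(PO₄)₂ dissolves, [Zn²⁺] = 3s and [PO₄³⁻] = 2s.
Ksp = [Zn²⁺]^3[PO₄³⁻]^2 = (3s)^3 · (2s)^2 = 108s^5 = 5.6×10⁻³³
s = 1.4×10⁻⁷ mol/L
[Zn²⁺] = 3s = 4.2×10⁻⁷ mol/L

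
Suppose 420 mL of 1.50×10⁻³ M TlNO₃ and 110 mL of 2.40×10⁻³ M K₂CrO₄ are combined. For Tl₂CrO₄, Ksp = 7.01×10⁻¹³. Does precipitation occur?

Yes

Total volume after mixing = 420 + 110 = 530 mL.
[Tl⁺] = (1.50×10⁻³)(420)/530 = 1.19×10⁻³ M
[CrO₄²⁻] = (2.40×10⁻³)(110)/530 = 4.98×10⁻⁴ M
Q = [Tl⁺]^2[CrO₄²⁻] = 7.04×10⁻¹⁰
Q = 7.04×10⁻¹⁰ > Ksp = 7.01×10⁻¹³, so the solution is supersaturated and Tl₂CrO₄ precipitates.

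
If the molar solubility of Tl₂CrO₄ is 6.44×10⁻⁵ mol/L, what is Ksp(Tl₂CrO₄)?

Ksp = 1.07×10⁻¹²

Tl₂CrO₄(s) ⇌ 2 Tl⁺(aq) + CrO₄²⁻(aq)
Call the molar solubility s, so that [Tl⁺] = 2s and [CrO₄²⁻] = s.
Ksp = [Tl⁺]^2[CrO₄²⁻] = (2s)^2 · s = 4s^3
Ksp = 4 × (6.44×10⁻⁵)^3 = 1.07×10⁻¹²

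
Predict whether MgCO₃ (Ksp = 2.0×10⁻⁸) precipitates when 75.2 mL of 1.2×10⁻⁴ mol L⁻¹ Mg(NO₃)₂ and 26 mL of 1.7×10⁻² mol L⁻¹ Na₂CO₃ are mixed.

The combined volume is 101.2 mL.
[Mg²⁺] = (1.2×10⁻⁴)(75.2)/101.2 = 8.9×10⁻⁵ mol L⁻¹
[CO₃²⁻] = (1.7×10⁻²)(26)/101.2 = 4.4×10⁻³ mol L⁻¹
Q = [Mg²⁺][CO₃²⁻] = 3.9×10⁻⁷
Because Q > Ksp (3.9×10⁻⁷ vs 2.0×10⁻⁸), a precipitate of MgCO₃ forms.

Yes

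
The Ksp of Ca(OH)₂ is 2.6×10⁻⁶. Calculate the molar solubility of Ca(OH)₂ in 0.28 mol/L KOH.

3.3×10⁻⁵ M

Ca(OH)₂(s) ⇌ Ca²⁺(aq) + 2 OH⁻(aq)
Let s be the solubility of Ca(OH)₂ here. The common ion gives [OH⁻] ≈ 0.28 mol/L, and [Ca²⁺] = s.
Ksp = [Ca²⁺][OH⁻]^2 = s(0.28)^2
s = 2.6×10⁻⁶ / (0.28)^2 = 3.3×10⁻⁵
s = 3.3×10⁻⁵ mol/L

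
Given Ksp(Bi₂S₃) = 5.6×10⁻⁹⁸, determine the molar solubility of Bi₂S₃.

Bi₂S₃(s) ⇌ 2 Bi³⁺(aq) + 3 S²⁻(aq)
With molar solubility s: [Bi³⁺] = 2s, [S²⁻] = 3s.
Ksp = [Bi³⁺]^2[S²⁻]^3 = (2s)^2 · (3s)^3 = 108s^5
108s^5 = 5.6×10⁻⁹⁸  ⇒  s^5 = 5.2×10⁻¹⁰⁰
s = (5.2×10⁻¹⁰⁰)^(1/5) = 1.4×10⁻²⁰ mol/L

1.4×10⁻²⁰ M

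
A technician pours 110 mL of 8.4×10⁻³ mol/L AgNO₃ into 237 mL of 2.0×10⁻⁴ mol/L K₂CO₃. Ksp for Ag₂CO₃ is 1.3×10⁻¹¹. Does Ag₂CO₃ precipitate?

After mixing, V = 110 mL + 237 mL = 347 mL.
[Ag⁺] = (8.4×10⁻³)(110)/347 = 2.7×10⁻³ mol/L
[CO₃²⁻] = (2.0×10⁻⁴)(237)/347 = 1.4×10⁻⁴ mol/L
Q = [Ag⁺]^2[CO₃²⁻] = 9.7×10⁻¹⁰
Since Q (9.7×10⁻¹⁰) exceeds Ksp (1.3×10⁻¹¹), Ag₂CO₃ will precipitate.

Yes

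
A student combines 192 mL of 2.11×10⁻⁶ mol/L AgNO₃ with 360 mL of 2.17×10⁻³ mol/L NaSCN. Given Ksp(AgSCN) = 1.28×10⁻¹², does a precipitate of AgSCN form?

Yes

Total volume after mixing = 192 + 360 = 552 mL.
[Ag⁺] = (2.11×10⁻⁶)(192)/552 = 7.34×10⁻⁷ mol/L
[SCN⁻] = (2.17×10⁻³)(360)/552 = 1.42×10⁻³ mol/L
Q = [Ag⁺][SCN⁻] = 1.04×10⁻⁹
Q = 1.04×10⁻⁹ > Ksp = 1.28×10⁻¹², so the solution is supersaturated and AgSCN precipitates.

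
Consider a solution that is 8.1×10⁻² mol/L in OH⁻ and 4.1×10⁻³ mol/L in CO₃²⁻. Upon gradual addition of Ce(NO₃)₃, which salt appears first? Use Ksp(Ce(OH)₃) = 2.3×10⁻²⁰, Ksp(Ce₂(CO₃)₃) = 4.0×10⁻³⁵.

A salt starts to precipitate once the ion product Q reaches its Ksp.
For Ce(OH)₃: [Ce³⁺] = (Ksp/[OH⁻]^3) = 4.3×10⁻¹⁷ mol/L
For Ce₂(CO₃)₃: [Ce³⁺] = (Ksp/[CO₃²⁻]^3)^(1/2) = 2.4×10⁻¹⁴ mol/L
The smaller threshold [Ce³⁺] is reached first, so Ce(OH)₃ precipitates first.

Ce(OH)₃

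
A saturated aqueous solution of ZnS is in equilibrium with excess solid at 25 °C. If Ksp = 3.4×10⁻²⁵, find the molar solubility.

5.8×10⁻¹³ M

ZnS(s) ⇌ Zn²⁺(aq) + S²⁻(aq)
For each mole of ZnS that dissolves per liter, [Zn²⁺] = s and [S²⁻] = s; let s denote this solubility.
Ksp = [Zn²⁺][S²⁻] = s · s = s^2
s^2 = 3.4×10⁻²⁵
s = 5.8×10⁻¹³ mol/L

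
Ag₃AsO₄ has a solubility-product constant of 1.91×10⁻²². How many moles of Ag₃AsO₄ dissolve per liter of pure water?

Ag₃AsO₄(s) ⇌ 3 Ag⁺(aq) + AsO₄³⁻(aq)
Let s be the molar solubility. Then [Ag⁺] = 3s and [AsO₄³⁻] = s.
Ksp = [Ag⁺]^3[AsO₄³⁻] = (3s)^3 · s = 27s^4
27s^4 = 1.91×10⁻²²  ⇒  s^4 = 7.07×10⁻²⁴
Taking the 4th root, s = 1.63×10⁻⁶ mol L⁻¹.

1.63×10⁻⁶ M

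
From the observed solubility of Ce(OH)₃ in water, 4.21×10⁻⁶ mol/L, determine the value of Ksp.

Ksp = 8.48×10⁻²¹

Ce(OH)₃(s) ⇌ Ce³⁺(aq) + 3 OH⁻(aq)
Let s be the molar solubility. Then [Ce³⁺] = s and [OH⁻] = 3s.
Ksp = [Ce³⁺][OH⁻]^3 = s · (3s)^3 = 27s^4
Ksp = 27 × (4.21×10⁻⁶)^4 = 8.48×10⁻²¹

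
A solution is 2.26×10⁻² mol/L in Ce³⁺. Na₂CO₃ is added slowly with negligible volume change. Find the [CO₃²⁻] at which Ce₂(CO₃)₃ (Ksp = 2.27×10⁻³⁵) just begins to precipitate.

Precipitation begins when Q = Ksp.
Ce₂(CO₃)₃(s) ⇌ 2 Ce³⁺(aq) + 3 CO₃²⁻(aq)
Ksp = [Ce³⁺]^2[CO₃²⁻]^3 = [CO₃²⁻]^3(2.26×10⁻²)^2
[CO₃²⁻]^3 = 2.27×10⁻³⁵ / (2.26×10⁻²)^2 = 4.44×10⁻³²
[CO₃²⁻] = 3.54×10⁻¹¹ mol/L

3.54×10⁻¹¹ M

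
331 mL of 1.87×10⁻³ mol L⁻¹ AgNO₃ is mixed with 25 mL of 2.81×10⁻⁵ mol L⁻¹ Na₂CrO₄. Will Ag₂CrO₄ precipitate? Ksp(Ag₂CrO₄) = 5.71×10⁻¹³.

Yes

Total volume after mixing = 331 + 25 = 356 mL.
[Ag⁺] = (1.87×10⁻³)(331)/356 = 1.74×10⁻³ mol L⁻¹
[CrO₄²⁻] = (2.81×10⁻⁵)(25)/356 = 1.97×10⁻⁶ mol L⁻¹
Q = [Ag⁺]^2[CrO₄²⁻] = 5.97×10⁻¹²
Q = 5.97×10⁻¹² > Ksp = 5.71×10⁻¹³, so the solution is supersaturated and Ag₂CrO₄ precipitates.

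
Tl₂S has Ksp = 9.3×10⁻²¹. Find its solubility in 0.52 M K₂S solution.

6.7×10⁻¹¹ M

Tl₂S(s) ⇌ 2 Tl⁺(aq) + S²⁻(aq)
S²⁻ is already present at 0.52 M. If s mol/L of Tl₂S dissolves, [Tl⁺] = 2s while [S²⁻] ≈ 0.52 M.
Ksp = [Tl⁺]^2[S²⁻] = (2s)^2(0.52)
(2s)^2 = 9.3×10⁻²¹ / (0.52) = 1.8×10⁻²⁰
s = 6.7×10⁻¹¹ M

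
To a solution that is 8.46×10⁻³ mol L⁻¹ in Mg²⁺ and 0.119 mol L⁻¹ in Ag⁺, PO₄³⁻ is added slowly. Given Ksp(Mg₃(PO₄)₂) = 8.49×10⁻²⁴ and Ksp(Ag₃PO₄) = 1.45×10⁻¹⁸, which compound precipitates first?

Ag₃PO₄

The threshold for precipitation is Q = Ksp.
For Mg₃(PO₄)₂: [PO₄³⁻] = (Ksp/[Mg²⁺]^3)^(1/2) = 3.74×10⁻⁹ mol L⁻¹
For Ag₃PO₄: [PO₄³⁻] = (Ksp/[Ag⁺]^3) = 8.60×10⁻¹⁶ mol L⁻¹
Ag₃PO₄ requires the lower [PO₄³⁻], so it precipitates first.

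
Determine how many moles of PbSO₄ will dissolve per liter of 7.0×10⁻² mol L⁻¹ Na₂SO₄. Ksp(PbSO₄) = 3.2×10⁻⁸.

PbSO₄(s) ⇌ Pb²⁺(aq) + SO₄²⁻(aq)
The solution already contains SO₄²⁻ at 7.0×10⁻² mol L⁻¹. Let s be the molar solubility of PbSO₄.
[SO₄²⁻] ≈ 7.0×10⁻² mol L⁻¹ (common ion dominates); [Pb²⁺] = s.
Ksp = [Pb²⁺][SO₄²⁻] = s(7.0×10⁻²)
s = 3.2×10⁻⁸ / (7.0×10⁻²) = 4.6×10⁻⁷
s = 4.6×10⁻⁷ mol L⁻¹

4.6×10⁻⁷ M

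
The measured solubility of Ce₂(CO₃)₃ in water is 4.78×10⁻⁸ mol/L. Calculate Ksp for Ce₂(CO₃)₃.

Ce₂(CO₃)₃(s) ⇌ 2 Ce³⁺(aq) + 3 CO₃²⁻(aq)
For each mole of Ce₂(CO₃)₃ that dissolves per liter, [Ce³⁺] = 2s and [CO₃²⁻] = 3s; let s denote this solubility.
Ksp = [Ce³⁺]^2[CO₃²⁻]^3 = (2s)^2 · (3s)^3 = 108s^5
Ksp = 108 × (4.78×10⁻⁸)^5 = 2.70×10⁻³⁵

Ksp = 2.70×10⁻³⁵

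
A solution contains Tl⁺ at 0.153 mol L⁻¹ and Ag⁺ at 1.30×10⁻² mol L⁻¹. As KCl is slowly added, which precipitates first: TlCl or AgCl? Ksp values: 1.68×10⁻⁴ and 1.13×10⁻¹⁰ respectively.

A salt starts to precipitate once the ion product Q reaches its Ksp.
For TlCl: [Cl⁻] = (Ksp/[Tl⁺]) = 1.10×10⁻³ mol L⁻¹
For AgCl: [Cl⁻] = (Ksp/[Ag⁺]) = 8.69×10⁻⁹ mol L⁻¹
AgCl requires the lower [Cl⁻], so it precipitates first.

AgCl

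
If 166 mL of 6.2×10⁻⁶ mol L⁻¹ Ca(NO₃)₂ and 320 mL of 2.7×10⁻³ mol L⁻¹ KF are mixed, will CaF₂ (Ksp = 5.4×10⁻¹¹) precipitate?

Total volume after mixing = 166 + 320 = 486 mL.
[Ca²⁺] = (6.2×10⁻⁶)(166)/486 = 2.1×10⁻⁶ mol L⁻¹
[F⁻] = (2.7×10⁻³)(320)/486 = 1.8×10⁻³ mol L⁻¹
Q = [Ca²⁺][F⁻]^2 = 6.7×10⁻¹²
Q = 6.7×10⁻¹² < Ksp = 5.4×10⁻¹¹, so the solution is unsaturated and no precipitate forms.

No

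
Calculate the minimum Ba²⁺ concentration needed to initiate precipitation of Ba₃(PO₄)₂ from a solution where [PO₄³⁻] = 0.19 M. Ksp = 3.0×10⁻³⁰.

4.4×10⁻¹⁰ M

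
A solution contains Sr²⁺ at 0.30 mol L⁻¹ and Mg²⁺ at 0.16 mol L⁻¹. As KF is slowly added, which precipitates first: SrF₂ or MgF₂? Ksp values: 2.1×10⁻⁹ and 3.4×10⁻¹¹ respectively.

MgF₂

Precipitation of each salt begins when its ion product equals Ksp.
For SrF₂: [F⁻] = (Ksp/[Sr²⁺])^(1/2) = 8.4×10⁻⁵ mol L⁻¹
For MgF₂: [F⁻] = (Ksp/[Mg²⁺])^(1/2) = 1.5×10⁻⁵ mol L⁻¹
MgF₂ requires the lower [F⁻], so it precipitates first.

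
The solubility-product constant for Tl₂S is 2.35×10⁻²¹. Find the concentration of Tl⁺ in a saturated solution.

Tl₂S(s) ⇌ 2 Tl⁺(aq) + S²⁻(aq)
Call the molar solubility s, so that [Tl⁺] = 2s and [S²⁻] = s.
Ksp = [Tl⁺]^2[S²⁻] = (2s)^2 · s = 4s^3 = 2.35×10⁻²¹
s = 8.38×10⁻⁸ M
[Tl⁺] = 2s = 1.68×10⁻⁷ M

1.68×10⁻⁷ M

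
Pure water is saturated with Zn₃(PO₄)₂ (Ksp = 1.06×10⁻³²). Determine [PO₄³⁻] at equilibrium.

3.16×10⁻⁷ M

Zn₃(PO₄)₂(s) ⇌ 3 Zn²⁺(aq) + 2 PO₄³⁻(aq)
With molar solubility s: [Zn²⁺] = 3s, [PO₄³⁻] = 2s.
Ksp = [Zn²⁺]^3[PO₄³⁻]^2 = (3s)^3 · (2s)^2 = 108s^5 = 1.06×10⁻³²
s = 1.58×10⁻⁷ M
[PO₄³⁻] = 2s = 3.16×10⁻⁷ M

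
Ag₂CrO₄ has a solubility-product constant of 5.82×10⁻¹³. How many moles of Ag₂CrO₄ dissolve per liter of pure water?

5.26×10⁻⁵ M

Ag₂CrO₄(s) ⇌ 2 Ag⁺(aq) + CrO₄²⁻(aq)
For each mole of Ag₂CrO₄ that dissolves per liter, [Ag⁺] = 2s and [CrO₄²⁻] = s; let s denote this solubility.
Ksp = [Ag⁺]^2[CrO₄²⁻] = (2s)^2 · s = 4s^3
4s^3 = 5.82×10⁻¹³  ⇒  s^3 = 1.46×10⁻¹³
s = (1.46×10⁻¹³)^(1/3) = 5.26×10⁻⁵ mol L⁻¹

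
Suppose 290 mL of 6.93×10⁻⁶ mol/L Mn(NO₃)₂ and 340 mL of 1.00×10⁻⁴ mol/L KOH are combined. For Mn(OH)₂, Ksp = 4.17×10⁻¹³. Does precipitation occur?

No

The combined volume is 630 mL.
[Mn²⁺] = (6.93×10⁻⁶)(290)/630 = 3.19×10⁻⁶ mol/L
[OH⁻] = (1.00×10⁻⁴)(340)/630 = 5.40×10⁻⁵ mol/L
Q = [Mn²⁺][OH⁻]^2 = 9.29×10⁻¹⁵
Since Q (9.29×10⁻¹⁵) is less than Ksp (4.17×10⁻¹³), no Mn(OH)₂ precipitates.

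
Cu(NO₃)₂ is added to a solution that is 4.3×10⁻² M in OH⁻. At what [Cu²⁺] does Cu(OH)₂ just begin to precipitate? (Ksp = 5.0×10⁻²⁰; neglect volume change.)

Precipitation of each salt begins when its ion product equals Ksp.
Cu(OH)₂(s) ⇌ Cu²⁺(aq) + 2 OH⁻(aq)
Ksp = [Cu²⁺][OH⁻]^2 = [Cu²⁺](4.3×10⁻²)^2
[Cu²⁺] = 5.0×10⁻²⁰ / (4.3×10⁻²)^2 = 2.7×10⁻¹⁷
[Cu²⁺] = 2.7×10⁻¹⁷ M

2.7×10⁻¹⁷ M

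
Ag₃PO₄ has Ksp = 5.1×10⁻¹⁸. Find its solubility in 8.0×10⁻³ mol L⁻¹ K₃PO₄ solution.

Ag₃PO₄(s) ⇌ 3 Ag⁺(aq) + PO₄³⁻(aq)
The solution already contains PO₄³⁻ at 8.0×10⁻³ mol L⁻¹. Let s be the molar solubility of Ag₃PO₄.
[PO₄³⁻] ≈ 8.0×10⁻³ mol L⁻¹ (common ion dominates); [Ag⁺] = 3s.
Ksp = [Ag⁺]^3[PO₄³⁻] = (3s)^3(8.0×10⁻³)
(3s)^3 = 5.1×10⁻¹⁸ / (8.0×10⁻³) = 6.4×10⁻¹⁶
s = 2.9×10⁻⁶ mol L⁻¹

2.9×10⁻⁶ M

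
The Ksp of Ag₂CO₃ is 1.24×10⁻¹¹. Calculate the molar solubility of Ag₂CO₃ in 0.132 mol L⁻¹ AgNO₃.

7.12×10⁻¹⁰ M

Ag₂CO₃(s) ⇌ 2 Ag⁺(aq) + CO₃²⁻(aq)
With Ag⁺ already at 0.132 mol L⁻¹ and s small, take [Ag⁺] ≈ 0.132 mol L⁻¹ and [CO₃²⁻] = s.
Ksp = [Ag⁺]^2[CO₃²⁻] = (0.132)^2s
s = 1.24×10⁻¹¹ / (0.132)^2 = 7.12×10⁻¹⁰
s = 7.12×10⁻¹⁰ mol L⁻¹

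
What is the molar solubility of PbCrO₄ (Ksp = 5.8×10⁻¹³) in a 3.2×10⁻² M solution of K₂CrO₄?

1.8×10⁻¹¹ M

PbCrO₄(s) ⇌ Pb²⁺(aq) + CrO₄²⁻(aq)
CrO₄²⁻ is already present at 3.2×10⁻² M. If s mol/L of PbCrO₄ dissolves, [Pb²⁺] = s while [CrO₄²⁻] ≈ 3.2×10⁻² M.
Ksp = [Pb²⁺][CrO₄²⁻] = s(3.2×10⁻²)
s = 5.8×10⁻¹³ / (3.2×10⁻²) = 1.8×10⁻¹¹
s = 1.8×10⁻¹¹ M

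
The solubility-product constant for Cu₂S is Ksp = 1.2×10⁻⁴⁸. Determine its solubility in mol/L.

Cu₂S(s) ⇌ 2 Cu⁺(aq) + S²⁻(aq)
Let s be the molar solubility. Then [Cu⁺] = 2s and [S²⁻] = s.
Ksp = [Cu⁺]^2[S²⁻] = (2s)^2 · s = 4s^3
4s^3 = 1.2×10⁻⁴⁸  ⇒  s^3 = 3.0×10⁻⁴⁹
s = 6.7×10⁻¹⁷ mol L⁻¹

6.7×10⁻¹⁷ M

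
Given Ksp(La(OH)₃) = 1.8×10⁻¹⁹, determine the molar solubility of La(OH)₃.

9.0×10⁻⁶ M

La(OH)₃(s) ⇌ La³⁺(aq) + 3 OH⁻(aq)
For each mole of La(OH)₃ that dissolves per liter, [La³⁺] = s and [OH⁻] = 3s; let s denote this solubility.
Ksp = [La³⁺][OH⁻]^3 = s · (3s)^3 = 27s^4
27s^4 = 1.8×10⁻¹⁹  ⇒  s^4 = 6.7×10⁻²¹
Taking the 4th root, s = 9.0×10⁻⁶ mol L⁻¹.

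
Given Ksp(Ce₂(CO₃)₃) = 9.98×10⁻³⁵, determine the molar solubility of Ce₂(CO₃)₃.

6.21×10⁻⁸ M

Ce₂(CO₃)₃(s) ⇌ 2 Ce³⁺(aq) + 3 CO₃²⁻(aq)
If s mol/L of Ce₂(CO₃)₃ dissolves, [Ce³⁺] = 2s and [CO₃²⁻] = 3s.
Ksp = [Ce³⁺]^2[CO₃²⁻]^3 = (2s)^2 · (3s)^3 = 108s^5
108s^5 = 9.98×10⁻³⁵  ⇒  s^5 = 9.24×10⁻³⁷
s = (9.24×10⁻³⁷)^(1/5) = 6.21×10⁻⁸ mol/L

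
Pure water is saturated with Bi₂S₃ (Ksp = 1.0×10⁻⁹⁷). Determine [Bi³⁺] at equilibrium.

Bi₂S₃(s) ⇌ 2 Bi³⁺(aq) + 3 S²⁻(aq)
For each mole of Bi₂S₃ that dissolves per liter, [Bi³⁺] = 2s and [S²⁻] = 3s; let s denote this solubility.
Ksp = [Bi³⁺]^2[S²⁻]^3 = (2s)^2 · (3s)^3 = 108s^5 = 1.0×10⁻⁹⁷
s = 1.6×10⁻²⁰ mol/L
[Bi³⁺] = 2s = 3.1×10⁻²⁰ mol/L

3.1×10⁻²⁰ M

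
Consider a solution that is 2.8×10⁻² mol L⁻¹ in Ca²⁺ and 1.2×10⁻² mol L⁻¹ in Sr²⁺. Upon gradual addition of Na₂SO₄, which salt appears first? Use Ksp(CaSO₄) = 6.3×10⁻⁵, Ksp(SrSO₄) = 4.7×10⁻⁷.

SrSO₄

Precipitation begins when Q = Ksp.
For CaSO₄: [SO₄²⁻] = (Ksp/[Ca²⁺]) = 2.3×10⁻³ mol L⁻¹
For SrSO₄: [SO₄²⁻] = (Ksp/[Sr²⁺]) = 3.9×10⁻⁵ mol L⁻¹
SrSO₄ requires the lower [SO₄²⁻], so it precipitates first.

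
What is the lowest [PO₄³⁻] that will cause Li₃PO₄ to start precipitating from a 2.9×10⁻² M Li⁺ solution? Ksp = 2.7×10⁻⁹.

1.1×10⁻⁴ M

Precipitation begins when Q = Ksp.
Li₃PO₄(s) ⇌ 3 Li⁺(aq) + PO₄³⁻(aq)
Ksp = [Li⁺]^3[PO₄³⁻] = [PO₄³⁻](2.9×10⁻²)^3
[PO₄³⁻] = 2.7×10⁻⁹ / (2.9×10⁻²)^3 = 1.1×10⁻⁴
[PO₄³⁻] = 1.1×10⁻⁴ M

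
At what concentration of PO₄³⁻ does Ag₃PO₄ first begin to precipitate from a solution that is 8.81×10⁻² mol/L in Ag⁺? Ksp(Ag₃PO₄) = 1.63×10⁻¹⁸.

2.38×10⁻¹⁵ M

A salt starts to precipitate once the ion product Q reaches its Ksp.
Ag₃PO₄(s) ⇌ 3 Ag⁺(aq) + PO₄³⁻(aq)
Ksp = [Ag⁺]^3[PO₄³⁻] = [PO₄³⁻](8.81×10⁻²)^3
[PO₄³⁻] = 1.63×10⁻¹⁸ / (8.81×10⁻²)^3 = 2.38×10⁻¹⁵
[PO₄³⁻] = 2.38×10⁻¹⁵ mol/L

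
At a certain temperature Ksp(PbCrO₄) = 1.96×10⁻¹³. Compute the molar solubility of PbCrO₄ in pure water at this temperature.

4.43×10⁻⁷ M

PbCrO₄(s) ⇌ Pb²⁺(aq) + CrO₄²⁻(aq)
With molar solubility s: [Pb²⁺] = s, [CrO₄²⁻] = s.
Ksp = [Pb²⁺][CrO₄²⁻] = s · s = s^2
s^2 = 1.96×10⁻¹³
s = (1.96×10⁻¹³)^(1/2) = 4.43×10⁻⁷ mol/L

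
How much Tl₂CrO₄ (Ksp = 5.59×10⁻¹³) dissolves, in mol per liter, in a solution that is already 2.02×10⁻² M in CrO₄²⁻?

2.63×10⁻⁶ M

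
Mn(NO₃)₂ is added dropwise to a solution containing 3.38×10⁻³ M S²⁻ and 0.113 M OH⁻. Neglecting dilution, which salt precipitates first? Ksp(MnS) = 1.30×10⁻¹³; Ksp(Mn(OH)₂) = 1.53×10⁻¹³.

Each salt precipitates once Q = Ksp for that salt.
For MnS: [Mn²⁺] = (Ksp/[S²⁻]) = 3.85×10⁻¹¹ M
For Mn(OH)₂: [Mn²⁺] = (Ksp/[OH⁻]^2) = 1.20×10⁻¹¹ M
Mn(OH)₂ requires the lower [Mn²⁺], so it precipitates first.

Mn(OH)₂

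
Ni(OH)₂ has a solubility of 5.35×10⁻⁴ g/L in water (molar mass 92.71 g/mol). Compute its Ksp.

Ksp = 7.69×10⁻¹⁶

Convert to molarity: s = 5.35×10⁻⁴ / 92.71 = 5.7707×10⁻⁶ mol/L
Ni(OH)₂(s) ⇌ Ni²⁺(aq) + 2 OH⁻(aq)
For each mole of Ni(OH)₂ that dissolves per liter, [Ni²⁺] = s and [OH⁻] = 2s; let s denote this solubility.
Ksp = [Ni²⁺][OH⁻]^2 = s · (2s)^2 = 4s^3
Ksp = 4 × (5.7707×10⁻⁶)^3 = 7.69×10⁻¹⁶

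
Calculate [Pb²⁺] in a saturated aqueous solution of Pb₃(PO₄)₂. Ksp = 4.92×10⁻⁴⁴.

Pb₃(PO₄)₂(s) ⇌ 3 Pb²⁺(aq) + 2 PO₄³⁻(aq)
With molar solubility s: [Pb²⁺] = 3s, [PO₄³⁻] = 2s.
Ksp = [Pb²⁺]^3[PO₄³⁻]^2 = (3s)^3 · (2s)^2 = 108s^5 = 4.92×10⁻⁴⁴
s = 8.54×10⁻¹⁰ mol L⁻¹
[Pb²⁺] = 3s = 2.56×10⁻⁹ mol L⁻¹

2.56×10⁻⁹ M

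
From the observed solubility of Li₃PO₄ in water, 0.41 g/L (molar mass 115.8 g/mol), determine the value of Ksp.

Molar solubility s = (0.41 g/L) / (115.8 g/mol) = 3.541×10⁻³ mol/L
Li₃PO₄(s) ⇌ 3 Li⁺(aq) + PO₄³⁻(aq)
With molar solubility s: [Li⁺] = 3s, [PO₄³⁻] = s.
Ksp = [Li⁺]^3[PO₄³⁻] = (3s)^3 · s = 27s^4
Ksp = 27 × (3.541×10⁻³)^4 = 4.2×10⁻⁹

Ksp = 4.2×10⁻⁹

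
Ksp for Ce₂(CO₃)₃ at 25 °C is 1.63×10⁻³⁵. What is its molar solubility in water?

4.32×10⁻⁸ M

Ce₂(CO₃)₃(s) ⇌ 2 Ce³⁺(aq) + 3 CO₃²⁻(aq)
Let s be the molar solubility. Then [Ce³⁺] = 2s and [CO₃²⁻] = 3s.
Ksp = [Ce³⁺]^2[CO₃²⁻]^3 = (2s)^2 · (3s)^3 = 108s^5
108s^5 = 1.63×10⁻³⁵  ⇒  s^5 = 1.51×10⁻³⁷
Taking the 5th root, s = 4.32×10⁻⁸ mol L⁻¹.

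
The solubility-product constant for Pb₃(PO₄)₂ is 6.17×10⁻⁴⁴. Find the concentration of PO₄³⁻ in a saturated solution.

1.79×10⁻⁹ M

Pb₃(PO₄)₂(s) ⇌ 3 Pb²⁺(aq) + 2 PO₄³⁻(aq)
Let s be the molar solubility. Then [Pb²⁺] = 3s and [PO₄³⁻] = 2s.
Ksp = [Pb²⁺]^3[PO₄³⁻]^2 = (3s)^3 · (2s)^2 = 108s^5 = 6.17×10⁻⁴⁴
s = 8.94×10⁻¹⁰ M
[PO₄³⁻] = 2s = 1.79×10⁻⁹ M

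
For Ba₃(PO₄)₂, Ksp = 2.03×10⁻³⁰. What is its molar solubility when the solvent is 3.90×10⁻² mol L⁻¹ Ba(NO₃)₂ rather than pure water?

9.25×10⁻¹⁴ M

Ba₃(PO₄)₂(s) ⇌ 3 Ba²⁺(aq) + 2 PO₄³⁻(aq)
With Ba²⁺ already at 3.90×10⁻² mol L⁻¹ and s small, take [Ba²⁺] ≈ 3.90×10⁻² mol L⁻¹ and [PO₄³⁻] = 2s.
Ksp = [Ba²⁺]^3[PO₄³⁻]^2 = (3.90×10⁻²)^3(2s)^2
(2s)^2 = 2.03×10⁻³⁰ / (3.90×10⁻²)^3 = 3.42×10⁻²⁶
s = 9.25×10⁻¹⁴ mol L⁻¹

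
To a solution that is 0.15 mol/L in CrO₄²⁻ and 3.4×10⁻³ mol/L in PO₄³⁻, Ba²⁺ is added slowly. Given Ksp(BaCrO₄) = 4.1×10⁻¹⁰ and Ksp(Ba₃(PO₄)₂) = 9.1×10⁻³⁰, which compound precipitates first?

BaCrO₄

Precipitation of each salt begins when its ion product equals Ksp.
For BaCrO₄: [Ba²⁺] = (Ksp/[CrO₄²⁻]) = 2.7×10⁻⁹ mol/L
For Ba₃(PO₄)₂: [Ba²⁺] = (Ksp/[PO₄³⁻]^2)^(1/3) = 9.2×10⁻⁹ mol/L
Since BaCrO₄ needs less Ba²⁺ to reach saturation, it precipitates first.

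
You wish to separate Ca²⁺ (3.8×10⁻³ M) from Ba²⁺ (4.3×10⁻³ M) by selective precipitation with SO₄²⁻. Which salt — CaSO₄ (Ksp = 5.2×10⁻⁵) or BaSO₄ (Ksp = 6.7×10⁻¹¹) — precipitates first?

BaSO₄

Precipitation begins when Q = Ksp.
For CaSO₄: [SO₄²⁻] = (Ksp/[Ca²⁺]) = 1.4×10⁻² M
For BaSO₄: [SO₄²⁻] = (Ksp/[Ba²⁺]) = 1.6×10⁻⁸ M
BaSO₄ requires the lower [SO₄²⁻], so it precipitates first.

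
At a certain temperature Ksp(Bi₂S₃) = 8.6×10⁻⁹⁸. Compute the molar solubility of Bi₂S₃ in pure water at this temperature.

1.5×10⁻²⁰ M

Bi₂S₃(s) ⇌ 2 Bi³⁺(aq) + 3 S²⁻(aq)
Let s be the molar solubility. Then [Bi³⁺] = 2s and [S²⁻] = 3s.
Ksp = [Bi³⁺]^2[S²⁻]^3 = (2s)^2 · (3s)^3 = 108s^5
108s^5 = 8.6×10⁻⁹⁸  ⇒  s^5 = 8.0×10⁻¹⁰⁰
s = (8.0×10⁻¹⁰⁰)^(1/5) = 1.5×10⁻²⁰ mol L⁻¹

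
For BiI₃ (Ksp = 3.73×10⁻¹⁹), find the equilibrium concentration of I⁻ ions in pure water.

3.25×10⁻⁵ M

BiI₃(s) ⇌ Bi³⁺(aq) + 3 I⁻(aq)
Let s be the molar solubility. Then [Bi³⁺] = s and [I⁻] = 3s.
Ksp = [Bi³⁺][I⁻]^3 = s · (3s)^3 = 27s^4 = 3.73×10⁻¹⁹
s = 1.08×10⁻⁵ mol/L
[I⁻] = 3s = 3.25×10⁻⁵ mol/L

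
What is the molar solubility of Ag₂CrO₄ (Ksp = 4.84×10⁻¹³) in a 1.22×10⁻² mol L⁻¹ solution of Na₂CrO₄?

Ag₂CrO₄(s) ⇌ 2 Ag⁺(aq) + CrO₄²⁻(aq)
CrO₄²⁻ is already present at 1.22×10⁻² mol L⁻¹. If s mol/L of Ag₂CrO₄ dissolves, [Ag⁺] = 2s while [CrO₄²⁻] ≈ 1.22×10⁻² mol L⁻¹.
Ksp = [Ag⁺]^2[CrO₄²⁻] = (2s)^2(1.22×10⁻²)
(2s)^2 = 4.84×10⁻¹³ / (1.22×10⁻²) = 3.97×10⁻¹¹
s = 3.15×10⁻⁶ mol L⁻¹

3.15×10⁻⁶ M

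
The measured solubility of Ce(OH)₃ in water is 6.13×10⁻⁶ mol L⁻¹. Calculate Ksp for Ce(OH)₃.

Ksp = 3.81×10⁻²⁰

Ce(OH)₃(s) ⇌ Ce³⁺(aq) + 3 OH⁻(aq)
Let s be the molar solubility. Then [Ce³⁺] = s and [OH⁻] = 3s.
Ksp = [Ce³⁺][OH⁻]^3 = s · (3s)^3 = 27s^4
Ksp = 27 × (6.13×10⁻⁶)^4 = 3.81×10⁻²⁰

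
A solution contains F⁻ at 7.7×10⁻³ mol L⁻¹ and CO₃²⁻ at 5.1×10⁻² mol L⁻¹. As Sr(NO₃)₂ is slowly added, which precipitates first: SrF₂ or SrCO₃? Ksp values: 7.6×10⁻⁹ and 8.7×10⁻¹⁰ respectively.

SrCO₃

The threshold for precipitation is Q = Ksp.
For SrF₂: [Sr²⁺] = (Ksp/[F⁻]^2) = 1.3×10⁻⁴ mol L⁻¹
For SrCO₃: [Sr²⁺] = (Ksp/[CO₃²⁻]) = 1.7×10⁻⁸ mol L⁻¹
Since SrCO₃ needs less Sr²⁺ to reach saturation, it precipitates first.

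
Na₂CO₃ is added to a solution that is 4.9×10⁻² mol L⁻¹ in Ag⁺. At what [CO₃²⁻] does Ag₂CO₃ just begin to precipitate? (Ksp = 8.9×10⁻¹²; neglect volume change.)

3.7×10⁻⁹ M

Precipitation begins when Q = Ksp.
Ag₂CO₃(s) ⇌ 2 Ag⁺(aq) + CO₃²⁻(aq)
Ksp = [Ag⁺]^2[CO₃²⁻] = [CO₃²⁻](4.9×10⁻²)^2
[CO₃²⁻] = 8.9×10⁻¹² / (4.9×10⁻²)^2 = 3.7×10⁻⁹
[CO₃²⁻] = 3.7×10⁻⁹ mol L⁻¹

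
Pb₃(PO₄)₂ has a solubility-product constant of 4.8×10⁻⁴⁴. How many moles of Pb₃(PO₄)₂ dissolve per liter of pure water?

8.5×10⁻¹⁰ M

Pb₃(PO₄)₂(s) ⇌ 3 Pb²⁺(aq) + 2 PO₄³⁻(aq)
If s mol/L of Pb₃(PO₄)₂ dissolves, [Pb²⁺] = 3s and [PO₄³⁻] = 2s.
Ksp = [Pb²⁺]^3[PO₄³⁻]^2 = (3s)^3 · (2s)^2 = 108s^5
108s^5 = 4.8×10⁻⁴⁴  ⇒  s^5 = 4.4×10⁻⁴⁶
s = (4.4×10⁻⁴⁶)^(1/5) = 8.5×10⁻¹⁰ mol/L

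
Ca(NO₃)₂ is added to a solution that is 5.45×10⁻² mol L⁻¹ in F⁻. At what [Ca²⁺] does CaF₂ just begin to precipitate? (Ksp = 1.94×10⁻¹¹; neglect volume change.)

6.53×10⁻⁹ M

Precipitation begins when Q = Ksp.
CaF₂(s) ⇌ Ca²⁺(aq) + 2 F⁻(aq)
Ksp = [Ca²⁺][F⁻]^2 = [Ca²⁺](5.45×10⁻²)^2
[Ca²⁺] = 1.94×10⁻¹¹ / (5.45×10⁻²)^2 = 6.53×10⁻⁹
[Ca²⁺] = 6.53×10⁻⁹ mol L⁻¹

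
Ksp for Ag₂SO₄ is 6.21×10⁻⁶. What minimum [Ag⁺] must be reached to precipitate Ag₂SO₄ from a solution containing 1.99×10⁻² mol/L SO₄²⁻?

Precipitation of each salt begins when its ion product equals Ksp.
Ag₂SO₄(s) ⇌ 2 Ag⁺(aq) + SO₄²⁻(aq)
Ksp = [Ag⁺]^2[SO₄²⁻] = [Ag⁺]^2(1.99×10⁻²)
[Ag⁺]^2 = 6.21×10⁻⁶ / (1.99×10⁻²) = 3.12×10⁻⁴
[Ag⁺] = 1.77×10⁻² mol/L

1.77×10⁻² M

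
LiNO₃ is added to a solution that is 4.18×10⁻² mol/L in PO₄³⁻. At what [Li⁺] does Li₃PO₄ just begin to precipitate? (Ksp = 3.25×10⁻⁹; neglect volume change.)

Each salt precipitates once Q = Ksp for that salt.
Li₃PO₄(s) ⇌ 3 Li⁺(aq) + PO₄³⁻(aq)
Ksp = [Li⁺]^3[PO₄³⁻] = [Li⁺]^3(4.18×10⁻²)
[Li⁺]^3 = 3.25×10⁻⁹ / (4.18×10⁻²) = 7.78×10⁻⁸
[Li⁺] = 4.27×10⁻³ mol/L

4.27×10⁻³ M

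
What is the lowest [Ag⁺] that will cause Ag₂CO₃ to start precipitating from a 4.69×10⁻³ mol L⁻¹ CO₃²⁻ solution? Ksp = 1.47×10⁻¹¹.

5.60×10⁻⁵ M

A salt starts to precipitate once the ion product Q reaches its Ksp.
Ag₂CO₃(s) ⇌ 2 Ag⁺(aq) + CO₃²⁻(aq)
Ksp = [Ag⁺]^2[CO₃²⁻] = [Ag⁺]^2(4.69×10⁻³)
[Ag⁺]^2 = 1.47×10⁻¹¹ / (4.69×10⁻³) = 3.13×10⁻⁹
[Ag⁺] = 5.60×10⁻⁵ mol L⁻¹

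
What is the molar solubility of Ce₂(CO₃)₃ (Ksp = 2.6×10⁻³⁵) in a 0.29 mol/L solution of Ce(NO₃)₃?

2.3×10⁻¹² M

Ce₂(CO₃)₃(s) ⇌ 2 Ce³⁺(aq) + 3 CO₃²⁻(aq)
Ce³⁺ is already present at 0.29 mol/L. If s mol/L of Ce₂(CO₃)₃ dissolves, [CO₃²⁻] = 3s while [Ce³⁺] ≈ 0.29 mol/L.
Ksp = [Ce³⁺]^2[CO₃²⁻]^3 = (0.29)^2(3s)^3
(3s)^3 = 2.6×10⁻³⁵ / (0.29)^2 = 3.1×10⁻³⁴
s = 2.3×10⁻¹² mol/L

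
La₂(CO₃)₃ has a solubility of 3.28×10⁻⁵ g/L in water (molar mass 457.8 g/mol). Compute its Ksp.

s = (3.28×10⁻⁵ g L⁻¹)/(457.8 g mol⁻¹) = 7.1647×10⁻⁸ M
La₂(CO₃)₃(s) ⇌ 2 La³⁺(aq) + 3 CO₃²⁻(aq)
Call the molar solubility s, so that [La³⁺] = 2s and [CO₃²⁻] = 3s.
Ksp = [La³⁺]^2[CO₃²⁻]^3 = (2s)^2 · (3s)^3 = 108s^5
Ksp = 108 × (7.1647×10⁻⁸)^5 = 2.04×10⁻³⁴

Ksp = 2.04×10⁻³⁴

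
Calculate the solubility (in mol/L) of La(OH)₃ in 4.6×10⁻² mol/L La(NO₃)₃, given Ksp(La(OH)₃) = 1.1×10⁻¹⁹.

4.5×10⁻⁷ M

La(OH)₃(s) ⇌ La³⁺(aq) + 3 OH⁻(aq)
Let s be the solubility of La(OH)₃ here. The common ion gives [La³⁺] ≈ 4.6×10⁻² mol/L, and [OH⁻] = 3s.
Ksp = [La³⁺][OH⁻]^3 = (4.6×10⁻²)(3s)^3
(3s)^3 = 1.1×10⁻¹⁹ / (4.6×10⁻²) = 2.4×10⁻¹⁸
s = 4.5×10⁻⁷ mol/L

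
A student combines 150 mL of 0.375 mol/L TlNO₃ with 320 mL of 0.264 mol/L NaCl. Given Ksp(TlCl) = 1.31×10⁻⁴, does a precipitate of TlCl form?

Yes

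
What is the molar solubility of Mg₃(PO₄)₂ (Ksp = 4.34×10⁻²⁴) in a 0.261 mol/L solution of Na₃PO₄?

1.33×10⁻⁸ M

Mg₃(PO₄)₂(s) ⇌ 3 Mg²⁺(aq) + 2 PO₄³⁻(aq)
With PO₄³⁻ already at 0.261 mol/L and s small, take [PO₄³⁻] ≈ 0.261 mol/L and [Mg²⁺] = 3s.
Ksp = [Mg²⁺]^3[PO₄³⁻]^2 = (3s)^3(0.261)^2
(3s)^3 = 4.34×10⁻²⁴ / (0.261)^2 = 6.37×10⁻²³
s = 1.33×10⁻⁸ mol/L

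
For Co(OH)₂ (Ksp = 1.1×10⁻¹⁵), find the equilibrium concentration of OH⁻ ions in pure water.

Co(OH)₂(s) ⇌ Co²⁺(aq) + 2 OH⁻(aq)
With molar solubility s: [Co²⁺] = s, [OH⁻] = 2s.
Ksp = [Co²⁺][OH⁻]^2 = s · (2s)^2 = 4s^3 = 1.1×10⁻¹⁵
s = 6.5×10⁻⁶ mol L⁻¹
[OH⁻] = 2s = 1.3×10⁻⁵ mol L⁻¹

1.3×10⁻⁵ M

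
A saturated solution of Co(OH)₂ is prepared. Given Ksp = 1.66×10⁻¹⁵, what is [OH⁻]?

Co(OH)₂(s) ⇌ Co²⁺(aq) + 2 OH⁻(aq)
For each mole of Co(OH)₂ that dissolves per liter, [Co²⁺] = s and [OH⁻] = 2s; let s denote this solubility.
Ksp = [Co²⁺][OH⁻]^2 = s · (2s)^2 = 4s^3 = 1.66×10⁻¹⁵
s = 7.46×10⁻⁶ mol/L
[OH⁻] = 2s = 1.49×10⁻⁵ mol/L

1.49×10⁻⁵ M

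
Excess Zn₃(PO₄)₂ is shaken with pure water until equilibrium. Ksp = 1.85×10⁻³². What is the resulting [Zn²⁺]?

Zn₃(PO₄)₂(s) ⇌ 3 Zn²⁺(aq) + 2 PO₄³⁻(aq)
Call the molar solubility s, so that [Zn²⁺] = 3s and [PO₄³⁻] = 2s.
Ksp = [Zn²⁺]^3[PO₄³⁻]^2 = (3s)^3 · (2s)^2 = 108s^5 = 1.85×10⁻³²
s = 1.77×10⁻⁷ mol L⁻¹
[Zn²⁺] = 3s = 5.30×10⁻⁷ mol L⁻¹

5.30×10⁻⁷ M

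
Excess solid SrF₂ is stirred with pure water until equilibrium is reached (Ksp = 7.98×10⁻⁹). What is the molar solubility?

1.26×10⁻³ M

SrF₂(s) ⇌ Sr²⁺(aq) + 2 F⁻(aq)
Let s be the molar solubility. Then [Sr²⁺] = s and [F⁻] = 2s.
Ksp = [Sr²⁺][F⁻]^2 = s · (2s)^2 = 4s^3
4s^3 = 7.98×10⁻⁹  ⇒  s^3 = 2.00×10⁻⁹
s = (2.00×10⁻⁹)^(1/3) = 1.26×10⁻³ mol/L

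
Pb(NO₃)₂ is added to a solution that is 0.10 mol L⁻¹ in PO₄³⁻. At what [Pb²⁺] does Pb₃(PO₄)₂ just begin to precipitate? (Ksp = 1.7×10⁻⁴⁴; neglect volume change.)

1.2×10⁻¹⁴ M

Each salt precipitates once Q = Ksp for that salt.
Pb₃(PO₄)₂(s) ⇌ 3 Pb²⁺(aq) + 2 PO₄³⁻(aq)
Ksp = [Pb²⁺]^3[PO₄³⁻]^2 = [Pb²⁺]^3(0.10)^2
[Pb²⁺]^3 = 1.7×10⁻⁴⁴ / (0.10)^2 = 1.7×10⁻⁴²
[Pb²⁺] = 1.2×10⁻¹⁴ mol L⁻¹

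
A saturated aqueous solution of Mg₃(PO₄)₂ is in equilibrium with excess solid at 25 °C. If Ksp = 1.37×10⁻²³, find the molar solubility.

Mg₃(PO₄)₂(s) ⇌ 3 Mg²⁺(aq) + 2 PO₄³⁻(aq)
For each mole of Mg₃(PO₄)₂ that dissolves per liter, [Mg²⁺] = 3s and [PO₄³⁻] = 2s; let s denote this solubility.
Ksp = [Mg²⁺]^3[PO₄³⁻]^2 = (3s)^3 · (2s)^2 = 108s^5
108s^5 = 1.37×10⁻²³  ⇒  s^5 = 1.27×10⁻²⁵
Taking the 5th root, s = 1.05×10⁻⁵ M.

1.05×10⁻⁵ M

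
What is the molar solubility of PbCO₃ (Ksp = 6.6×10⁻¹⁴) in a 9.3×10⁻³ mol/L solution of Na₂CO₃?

PbCO₃(s) ⇌ Pb²⁺(aq) + CO₃²⁻(aq)
Let s be the solubility of PbCO₃ here. The common ion gives [CO₃²⁻] ≈ 9.3×10⁻³ mol/L, and [Pb²⁺] = s.
Ksp = [Pb²⁺][CO₃²⁻] = s(9.3×10⁻³)
s = 6.6×10⁻¹⁴ / (9.3×10⁻³) = 7.1×10⁻¹²
s = 7.1×10⁻¹² mol/L

7.1×10⁻¹² M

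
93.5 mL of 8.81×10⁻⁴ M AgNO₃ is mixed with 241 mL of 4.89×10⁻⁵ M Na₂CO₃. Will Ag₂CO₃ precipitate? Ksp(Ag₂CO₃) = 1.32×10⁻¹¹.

Total volume after mixing = 93.5 + 241 = 334.5 mL.
[Ag⁺] = (8.81×10⁻⁴)(93.5)/334.5 = 2.46×10⁻⁴ M
[CO₃²⁻] = (4.89×10⁻⁵)(241)/334.5 = 3.52×10⁻⁵ M
Q = [Ag⁺]^2[CO₃²⁻] = 2.14×10⁻¹²
Q = 2.14×10⁻¹² < Ksp = 1.32×10⁻¹¹, so the solution is unsaturated and no precipitate forms.

No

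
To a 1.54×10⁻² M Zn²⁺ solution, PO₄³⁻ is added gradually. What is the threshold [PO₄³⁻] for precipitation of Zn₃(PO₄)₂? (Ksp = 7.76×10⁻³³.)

The threshold for precipitation is Q = Ksp.
Zn₃(PO₄)₂(s) ⇌ 3 Zn²⁺(aq) + 2 PO₄³⁻(aq)
Ksp = [Zn²⁺]^3[PO₄³⁻]^2 = [PO₄³⁻]^2(1.54×10⁻²)^3
[PO₄³⁻]^2 = 7.76×10⁻³³ / (1.54×10⁻²)^3 = 2.12×10⁻²⁷
[PO₄³⁻] = 4.61×10⁻¹⁴ M

4.61×10⁻¹⁴ M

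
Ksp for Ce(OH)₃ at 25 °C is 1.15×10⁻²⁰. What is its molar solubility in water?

4.54×10⁻⁶ M

Ce(OH)₃(s) ⇌ Ce³⁺(aq) + 3 OH⁻(aq)
For each mole of Ce(OH)₃ that dissolves per liter, [Ce³⁺] = s and [OH⁻] = 3s; let s denote this solubility.
Ksp = [Ce³⁺][OH⁻]^3 = s · (3s)^3 = 27s^4
27s^4 = 1.15×10⁻²⁰  ⇒  s^4 = 4.26×10⁻²²
s = (4.26×10⁻²²)^(1/4) = 4.54×10⁻⁶ M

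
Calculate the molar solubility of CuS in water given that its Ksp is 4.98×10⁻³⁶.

2.23×10⁻¹⁸ M

CuS(s) ⇌ Cu²⁺(aq) + S²⁻(aq)
Call the molar solubility s, so that [Cu²⁺] = s and [S²⁻] = s.
Ksp = [Cu²⁺][S²⁻] = s · s = s^2
s^2 = 4.98×10⁻³⁶
s = 2.23×10⁻¹⁸ mol L⁻¹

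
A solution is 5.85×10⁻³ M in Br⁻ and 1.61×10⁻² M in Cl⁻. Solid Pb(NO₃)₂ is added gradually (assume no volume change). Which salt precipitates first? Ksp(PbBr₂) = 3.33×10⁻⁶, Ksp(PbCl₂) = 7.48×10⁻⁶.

A salt starts to precipitate once the ion product Q reaches its Ksp.
For PbBr₂: [Pb²⁺] = (Ksp/[Br⁻]^2) = 9.73×10⁻² M
For PbCl₂: [Pb²⁺] = (Ksp/[Cl⁻]^2) = 2.89×10⁻² M
Since PbCl₂ needs less Pb²⁺ to reach saturation, it precipitates first.

PbCl₂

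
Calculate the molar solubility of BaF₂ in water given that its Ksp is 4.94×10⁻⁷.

BaF₂(s) ⇌ Ba²⁺(aq) + 2 F⁻(aq)
Let s be the molar solubility. Then [Ba²⁺] = s and [F⁻] = 2s.
Ksp = [Ba²⁺][F⁻]^2 = s · (2s)^2 = 4s^3
4s^3 = 4.94×10⁻⁷  ⇒  s^3 = 1.24×10⁻⁷
s = (1.24×10⁻⁷)^(1/3) = 4.98×10⁻³ mol L⁻¹

4.98×10⁻³ M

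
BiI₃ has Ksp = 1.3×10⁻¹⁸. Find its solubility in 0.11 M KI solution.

9.8×10⁻¹⁶ M

BiI₃(s) ⇌ Bi³⁺(aq) + 3 I⁻(aq)
The solution already contains I⁻ at 0.11 M. Let s be the molar solubility of BiI₃.
[I⁻] ≈ 0.11 M (common ion dominates); [Bi³⁺] = s.
Ksp = [Bi³⁺][I⁻]^3 = s(0.11)^3
s = 1.3×10⁻¹⁸ / (0.11)^3 = 9.8×10⁻¹⁶
s = 9.8×10⁻¹⁶ M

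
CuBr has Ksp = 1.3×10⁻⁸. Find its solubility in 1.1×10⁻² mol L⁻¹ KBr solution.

1.2×10⁻⁶ M

CuBr(s) ⇌ Cu⁺(aq) + Br⁻(aq)
The solution already contains Br⁻ at 1.1×10⁻² mol L⁻¹. Let s be the molar solubility of CuBr.
[Br⁻] ≈ 1.1×10⁻² mol L⁻¹ (common ion dominates); [Cu⁺] = s.
Ksp = [Cu⁺][Br⁻] = s(1.1×10⁻²)
s = 1.3×10⁻⁸ / (1.1×10⁻²) = 1.2×10⁻⁶
s = 1.2×10⁻⁶ mol L⁻¹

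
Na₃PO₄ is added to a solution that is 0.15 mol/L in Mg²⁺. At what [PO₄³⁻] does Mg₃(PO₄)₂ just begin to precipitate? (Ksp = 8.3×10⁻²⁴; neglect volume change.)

Precipitation begins when Q = Ksp.
Mg₃(PO₄)₂(s) ⇌ 3 Mg²⁺(aq) + 2 PO₄³⁻(aq)
Ksp = [Mg²⁺]^3[PO₄³⁻]^2 = [PO₄³⁻]^2(0.15)^3
[PO₄³⁻]^2 = 8.3×10⁻²⁴ / (0.15)^3 = 2.5×10⁻²¹
[PO₄³⁻] = 5.0×10⁻¹¹ mol/L

5.0×10⁻¹¹ M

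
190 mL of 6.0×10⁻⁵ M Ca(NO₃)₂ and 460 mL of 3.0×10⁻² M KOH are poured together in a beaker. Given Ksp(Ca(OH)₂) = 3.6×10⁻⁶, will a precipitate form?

No

Total volume after mixing = 190 + 460 = 650 mL.
[Ca²⁺] = (6.0×10⁻⁵)(190)/650 = 1.8×10⁻⁵ M
[OH⁻] = (3.0×10⁻²)(460)/650 = 2.1×10⁻² M
Q = [Ca²⁺][OH⁻]^2 = 7.9×10⁻⁹
Since Q (7.9×10⁻⁹) is less than Ksp (3.6×10⁻⁶), no Ca(OH)₂ precipitates.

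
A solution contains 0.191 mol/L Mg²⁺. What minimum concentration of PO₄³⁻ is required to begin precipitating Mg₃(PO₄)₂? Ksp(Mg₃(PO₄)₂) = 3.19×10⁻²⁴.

2.14×10⁻¹¹ M

The threshold for precipitation is Q = Ksp.
Mg₃(PO₄)₂(s) ⇌ 3 Mg²⁺(aq) + 2 PO₄³⁻(aq)
Ksp = [Mg²⁺]^3[PO₄³⁻]^2 = [PO₄³⁻]^2(0.191)^3
[PO₄³⁻]^2 = 3.19×10⁻²⁴ / (0.191)^3 = 4.58×10⁻²²
[PO₄³⁻] = 2.14×10⁻¹¹ mol/L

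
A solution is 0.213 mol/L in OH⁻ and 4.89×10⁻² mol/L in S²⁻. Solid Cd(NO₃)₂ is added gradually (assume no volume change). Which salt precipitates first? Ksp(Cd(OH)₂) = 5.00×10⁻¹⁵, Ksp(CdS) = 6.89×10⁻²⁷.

Precipitation of each salt begins when its ion product equals Ksp.
For Cd(OH)₂: [Cd²⁺] = (Ksp/[OH⁻]^2) = 1.10×10⁻¹³ mol/L
For CdS: [Cd²⁺] = (Ksp/[S²⁻]) = 1.41×10⁻²⁵ mol/L
The smaller threshold [Cd²⁺] is reached first, so CdS precipitates first.

CdS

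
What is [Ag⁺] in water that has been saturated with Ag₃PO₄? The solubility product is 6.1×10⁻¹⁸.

6.5×10⁻⁵ M

Ag₃PO₄(s) ⇌ 3 Ag⁺(aq) + PO₄³⁻(aq)
If s mol/L of Ag₃PO₄ dissolves, [Ag⁺] = 3s and [PO₄³⁻] = s.
Ksp = [Ag⁺]^3[PO₄³⁻] = (3s)^3 · s = 27s^4 = 6.1×10⁻¹⁸
s = 2.2×10⁻⁵ mol/L
[Ag⁺] = 3s = 6.5×10⁻⁵ mol/L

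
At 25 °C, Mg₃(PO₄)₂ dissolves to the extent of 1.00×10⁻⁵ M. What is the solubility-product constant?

Ksp = 1.08×10⁻²³

Mg₃(PO₄)₂(s) ⇌ 3 Mg²⁺(aq) + 2 PO₄³⁻(aq)
Let s be the molar solubility. Then [Mg²⁺] = 3s and [PO₄³⁻] = 2s.
Ksp = [Mg²⁺]^3[PO₄³⁻]^2 = (3s)^3 · (2s)^2 = 108s^5
Ksp = 108 × (1.00×10⁻⁵)^5 = 1.08×10⁻²³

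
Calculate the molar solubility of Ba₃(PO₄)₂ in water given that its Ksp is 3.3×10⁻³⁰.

5.0×10⁻⁷ M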